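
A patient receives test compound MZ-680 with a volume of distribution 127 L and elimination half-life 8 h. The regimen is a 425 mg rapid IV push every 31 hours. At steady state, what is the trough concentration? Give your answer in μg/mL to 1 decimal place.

Over one 31-h interval, 31/8 ≈ 3.875 half-lives elapse, leaving f ≈ 0.0682 of each dose.
At steady state, accumulation factor R = 1/(1 − e^(−kτ)) ≈ 1.0732.
Each bolus raises the concentration by D/Vd = 425/127 ≈ 3.346 μg/mL.
Cmax,ss = C₀/(1 − f) ≈ 3.346/0.9318 ≈ 3.591 μg/mL.
Steady-state trough Cmin,ss = Cmax,ss·f ≈ 3.591 × 0.0682 ≈ 0.245 μg/mL.

0.2 μg/mL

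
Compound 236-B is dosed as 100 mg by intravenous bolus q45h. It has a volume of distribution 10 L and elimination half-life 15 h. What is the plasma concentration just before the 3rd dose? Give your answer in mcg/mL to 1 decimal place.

1.4 mcg/mL

f = (1/2)^(τ/t½) = (1/2)^(45/15) ≈ 0.1250.
C₀ = D/Vd = 100/10 ≈ 10.000 mcg/mL.
Before the 3rd dose, 2 doses have been given. Superposition: Cmin = C₀·(f + f²).
≈ 10.000 × (0.1250 + 0.0156) ≈ 10.000 × 0.1406 ≈ 1.406 mcg/mL.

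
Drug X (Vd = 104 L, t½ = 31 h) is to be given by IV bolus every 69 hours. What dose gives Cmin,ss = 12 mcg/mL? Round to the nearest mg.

4590 mg

τ/t½ = 69/31 ≈ 2.2258, so f = (1/2)^(69/31) ≈ 0.213779.
Cmin,ss = (D/Vd)·f/(1−f), so D = Cmin,ss·Vd·(1−f)/f.
D = 12 × 104 × (1−f)/f ≈ 12 × 104 × 3.67773 ≈ 4589.81 mg.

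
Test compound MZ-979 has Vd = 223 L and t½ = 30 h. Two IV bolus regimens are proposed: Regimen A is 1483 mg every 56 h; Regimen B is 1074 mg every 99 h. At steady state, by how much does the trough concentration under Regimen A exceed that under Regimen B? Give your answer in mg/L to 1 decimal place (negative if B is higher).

2.0 mg/L

Regimen A: f = (1/2)^(56/30) ≈ 0.2742; Cmin,ss = (1483/223)·f/(1−f) ≈ 2.512 mg/L.
Regimen B: f = (1/2)^(99/30) ≈ 0.1015; Cmin,ss = (1074/223)·f/(1−f) ≈ 0.544 mg/L.
Difference ≈ 2.512 − 0.544 ≈ 1.968 mg/L.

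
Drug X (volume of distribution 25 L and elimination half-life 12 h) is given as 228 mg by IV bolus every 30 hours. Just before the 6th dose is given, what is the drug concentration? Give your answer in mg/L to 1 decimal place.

f = (1/2)^(τ/t½) = (1/2)^(30/12) ≈ 0.1768.
C₀ = D/Vd = 228/25 ≈ 9.120 mg/L.
Before the 6th dose, 5 doses have been given. Superposition: Cmin = C₀·(f + f² + … + f^5).
≈ 9.120 × (0.1768 + 0.0313 + 0.0055 + 0.0010 + 0.0002) ≈ 9.120 × 0.2148 ≈ 1.959 mg/L.

2.0 mg/L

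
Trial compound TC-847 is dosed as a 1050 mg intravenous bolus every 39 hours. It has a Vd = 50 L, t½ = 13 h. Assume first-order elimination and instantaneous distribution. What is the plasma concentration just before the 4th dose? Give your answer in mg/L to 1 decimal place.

3.0 mg/L

f = (1/2)^(τ/t½) = (1/2)^(39/13) ≈ 0.1250.
C₀ = D/Vd = 1050/50 ≈ 21.000 mg/L.
Before the 4th dose, 3 doses have been given. Superposition: Cmin = C₀·(f + f² + … + f^3).
≈ 21.000 × (0.1250 + 0.0156 + 0.0020) ≈ 21.000 × 0.1426 ≈ 2.995 mg/L.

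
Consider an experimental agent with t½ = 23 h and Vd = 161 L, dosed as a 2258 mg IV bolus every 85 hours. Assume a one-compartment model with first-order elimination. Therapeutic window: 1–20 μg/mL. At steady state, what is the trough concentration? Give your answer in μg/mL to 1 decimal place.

k = ln2/t½ = ln2/23 ≈ 0.030137 h⁻¹; fraction remaining f = e^(−kτ) = e^(−0.030137×85) ≈ 0.0772.
Accumulation ratio R = 1/(1 − f) ≈ 1/0.9228 ≈ 1.0837.
Single-dose peak C₀ = D/Vd = 2258/161 ≈ 14.025 μg/mL.
Steady-state peak Cmax,ss = C₀·R ≈ 14.025 × 1.0837 ≈ 15.199 μg/mL.
One interval later, Cmin,ss = Cmax,ss·e^(−kτ) ≈ 15.199 × 0.0772 ≈ 1.173 μg/mL.
Trough 1.2 μg/mL vs MEC 1 μg/mL: adequate.

1.2 μg/mL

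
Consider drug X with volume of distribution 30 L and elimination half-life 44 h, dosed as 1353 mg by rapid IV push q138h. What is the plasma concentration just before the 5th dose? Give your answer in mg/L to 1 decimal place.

f = (1/2)^(τ/t½) = (1/2)^(138/44) ≈ 0.1137.
C₀ = D/Vd = 1353/30 ≈ 45.100 mg/L.
Before the 5th dose, 4 doses have been given. Superposition: Cmin = C₀·(f + f² + … + f^4).
≈ 45.100 × (0.1137 + 0.0129 + 0.0015 + 0.0002) ≈ 45.100 × 0.1283 ≈ 5.786 mg/L.

5.8 mg/L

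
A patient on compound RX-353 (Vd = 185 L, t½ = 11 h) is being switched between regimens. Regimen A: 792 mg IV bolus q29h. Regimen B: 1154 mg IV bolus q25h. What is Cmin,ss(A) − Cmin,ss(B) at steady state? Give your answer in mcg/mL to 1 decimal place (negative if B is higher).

Regimen A: f = (1/2)^(29/11) ≈ 0.1608; Cmin,ss = (792/185)·f/(1−f) ≈ 0.820 mcg/mL.
Regimen B: f = (1/2)^(25/11) ≈ 0.2069; Cmin,ss = (1154/185)·f/(1−f) ≈ 1.627 mcg/mL.
Difference ≈ 0.820 − 1.627 ≈ -0.807 mcg/mL.

-0.8 mcg/mL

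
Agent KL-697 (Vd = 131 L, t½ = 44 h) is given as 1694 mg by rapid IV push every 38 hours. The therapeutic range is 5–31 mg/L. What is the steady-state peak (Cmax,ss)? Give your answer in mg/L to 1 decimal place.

28.7 mg/L

τ/t½ = 38/44 ≈ 0.86364, so fraction remaining f = (1/2)^(38/44) ≈ 0.5496.
At steady state, accumulation factor R = 1/(1 − e^(−kτ)) ≈ 2.2202.
Single-dose peak C₀ = D/Vd = 1694/131 ≈ 12.931 mg/L.
Steady-state peak Cmax,ss = C₀·R ≈ 12.931 × 2.2202 ≈ 28.709 mg/L.
Peak 28.7 mg/L vs MTC 31 mg/L: below toxic threshold.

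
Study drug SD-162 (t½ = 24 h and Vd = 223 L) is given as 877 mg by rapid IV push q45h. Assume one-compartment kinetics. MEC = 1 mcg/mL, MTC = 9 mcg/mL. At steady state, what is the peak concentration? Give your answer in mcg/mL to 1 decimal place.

τ/t½ = 45/24 ≈ 1.875, so fraction remaining f = (1/2)^(45/24) ≈ 0.2726.
At steady state, accumulation factor R = 1/(1 − e^(−kτ)) ≈ 1.3748.
Single-dose peak C₀ = D/Vd = 877/223 ≈ 3.933 mcg/mL.
Cmax,ss = C₀/(1 − f) ≈ 3.933/0.7274 ≈ 5.407 mcg/mL.
Peak 5.4 mcg/mL vs MTC 9 mcg/mL: below toxic threshold.

5.4 mcg/mL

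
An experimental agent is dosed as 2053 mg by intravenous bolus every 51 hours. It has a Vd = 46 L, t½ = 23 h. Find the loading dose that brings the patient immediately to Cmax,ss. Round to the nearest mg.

f = (1/2)^(51/23) ≈ 0.215030; accumulation ratio R = 1/(1−f) ≈ 1.27393.
Loading dose to hit Cmax,ss on first dose: D_load = D_maint·R ≈ 2053 × 1.27393 ≈ 2615.38 mg.

2615 mg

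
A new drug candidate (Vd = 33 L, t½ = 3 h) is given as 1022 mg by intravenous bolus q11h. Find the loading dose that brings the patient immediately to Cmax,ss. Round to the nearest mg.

1109 mg

f = (1/2)^(11/3) ≈ 0.078745; accumulation ratio R = 1/(1−f) ≈ 1.08548.
Loading dose to hit Cmax,ss on first dose: D_load = D_maint·R ≈ 1022 × 1.08548 ≈ 1109.36 mg.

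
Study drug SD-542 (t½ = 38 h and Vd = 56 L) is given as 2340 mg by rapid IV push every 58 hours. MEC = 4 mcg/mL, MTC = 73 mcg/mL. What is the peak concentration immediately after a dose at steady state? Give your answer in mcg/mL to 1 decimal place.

64.0 mcg/mL

Over one 58-h interval, 58/38 ≈ 1.5263 half-lives elapse, leaving f ≈ 0.3472 of each dose.
At steady state, accumulation factor R = 1/(1 − e^(−kτ)) ≈ 1.5319.
Single-dose peak C₀ = D/Vd = 2340/56 ≈ 41.786 mcg/mL.
Cmax,ss = C₀/(1 − f) ≈ 41.786/0.6528 ≈ 64.010 mcg/mL.
Peak 64.0 mcg/mL vs MTC 73 mcg/mL: below toxic threshold.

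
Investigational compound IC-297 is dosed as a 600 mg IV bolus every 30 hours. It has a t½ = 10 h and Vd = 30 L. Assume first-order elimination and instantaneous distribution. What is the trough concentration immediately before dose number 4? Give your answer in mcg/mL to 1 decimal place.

2.9 mcg/mL

f = (1/2)^(τ/t½) = (1/2)^(30/10) ≈ 0.1250.
C₀ = D/Vd = 600/30 ≈ 20.000 mcg/mL.
Before the 4th dose, 3 doses have been given. Superposition: Cmin = C₀·(f + f² + … + f^3).
≈ 20.000 × (0.1250 + 0.0156 + 0.0020) ≈ 20.000 × 0.1426 ≈ 2.852 mcg/mL.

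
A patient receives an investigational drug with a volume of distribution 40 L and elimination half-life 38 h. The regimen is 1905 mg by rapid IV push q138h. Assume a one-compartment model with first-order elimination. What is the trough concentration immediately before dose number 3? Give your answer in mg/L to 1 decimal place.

f = (1/2)^(τ/t½) = (1/2)^(138/38) ≈ 0.0807.
C₀ = D/Vd = 1905/40 ≈ 47.625 mg/L.
Before the 3rd dose, 2 doses have been given. Superposition: Cmin = C₀·(f + f²).
≈ 47.625 × (0.0807 + 0.0065) ≈ 47.625 × 0.0872 ≈ 4.153 mg/L.

4.2 mg/L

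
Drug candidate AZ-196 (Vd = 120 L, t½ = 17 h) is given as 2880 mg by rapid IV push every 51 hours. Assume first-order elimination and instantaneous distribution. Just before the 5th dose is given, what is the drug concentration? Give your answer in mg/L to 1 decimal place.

3.4 mg/L

f = (1/2)^(τ/t½) = (1/2)^(51/17) ≈ 0.1250.
C₀ = D/Vd = 2880/120 ≈ 24.000 mg/L.
Before the 5th dose, 4 doses have been given. Superposition: Cmin = C₀·(f + f² + … + f^4).
≈ 24.000 × (0.1250 + 0.0156 + 0.0020 + 0.0002) ≈ 24.000 × 0.1428 ≈ 3.427 mg/L.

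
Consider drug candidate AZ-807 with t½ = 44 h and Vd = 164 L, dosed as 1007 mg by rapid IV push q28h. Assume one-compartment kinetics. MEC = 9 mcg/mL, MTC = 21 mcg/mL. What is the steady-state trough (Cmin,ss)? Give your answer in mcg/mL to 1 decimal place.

τ/t½ = 28/44 ≈ 0.63636, so fraction remaining f = (1/2)^(28/44) ≈ 0.6433.
Each bolus raises the concentration by D/Vd = 1007/164 ≈ 6.140 mcg/mL.
Steady-state trough Cmin,ss = C₀·f/(1−f) ≈ 6.140 × 0.6433/0.3567 ≈ 11.073 mcg/mL.
Trough 11.1 mcg/mL vs MEC 9 mcg/mL: adequate.

11.1 mcg/mL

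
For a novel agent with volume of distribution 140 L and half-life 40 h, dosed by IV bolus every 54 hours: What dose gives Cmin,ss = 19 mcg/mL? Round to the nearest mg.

τ/t½ = 54/40 ≈ 1.35, so f = (1/2)^(54/40) ≈ 0.392292.
Cmin,ss = (D/Vd)·f/(1−f), so D = Cmin,ss·Vd·(1−f)/f.
D = 19 × 140 × (1−f)/f ≈ 19 × 140 × 1.54912 ≈ 4120.66 mg.

4121 mg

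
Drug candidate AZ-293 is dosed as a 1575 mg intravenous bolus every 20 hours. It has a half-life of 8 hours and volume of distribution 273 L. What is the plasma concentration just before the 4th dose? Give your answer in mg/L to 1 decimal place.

1.2 mg/L

f = (1/2)^(τ/t½) = (1/2)^(20/8) ≈ 0.1768.
C₀ = D/Vd = 1575/273 ≈ 5.769 mg/L.
Before the 4th dose, 3 doses have been given. Superposition: Cmin = C₀·(f + f² + … + f^3).
≈ 5.769 × (0.1768 + 0.0313 + 0.0055) ≈ 5.769 × 0.2136 ≈ 1.232 mg/L.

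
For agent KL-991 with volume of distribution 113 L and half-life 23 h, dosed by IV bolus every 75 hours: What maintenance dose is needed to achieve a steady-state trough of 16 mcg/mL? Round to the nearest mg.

τ/t½ = 75/23 ≈ 3.2609, so f = (1/2)^(75/23) ≈ 0.104323.
Cmin,ss = (D/Vd)·f/(1−f), so D = Cmin,ss·Vd·(1−f)/f.
D = 16 × 113 × (1−f)/f ≈ 16 × 113 × 8.58561 ≈ 15522.78 mg.

15523 mg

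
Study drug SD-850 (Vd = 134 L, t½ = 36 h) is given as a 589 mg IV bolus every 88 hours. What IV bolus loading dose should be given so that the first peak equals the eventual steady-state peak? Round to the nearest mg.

f = (1/2)^(88/36) ≈ 0.183717; accumulation ratio R = 1/(1−f) ≈ 1.22507.
Loading dose to hit Cmax,ss on first dose: D_load = D_maint·R ≈ 589 × 1.22507 ≈ 721.57 mg.

722 mg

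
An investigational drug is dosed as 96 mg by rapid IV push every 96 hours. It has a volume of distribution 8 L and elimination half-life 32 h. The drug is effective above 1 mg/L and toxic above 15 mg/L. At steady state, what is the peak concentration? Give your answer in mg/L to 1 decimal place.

13.7 mg/L

The dosing interval is 3 half-lives, so f = 2^(−3) = 0.125.
At steady state, R = 1/(1 − 0.125) = 8/7.
Single-dose peak C₀ = D/Vd = 96/8 = 12 mg/L.
Steady-state peak Cmax,ss = C₀·R = 12 × 8/7 ≈ 13.714 mg/L.
Peak 13.7 mg/L vs MTC 15 mg/L: below toxic threshold.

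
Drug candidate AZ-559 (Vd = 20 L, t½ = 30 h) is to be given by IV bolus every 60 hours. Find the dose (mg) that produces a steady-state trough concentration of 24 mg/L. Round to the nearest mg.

1440 mg

τ/t½ = 60/30 ≈ 2, so f = (1/2)^(60/30) ≈ 0.250000.
Cmin,ss = (D/Vd)·f/(1−f), so D = Cmin,ss·Vd·(1−f)/f.
D = 24 × 20 × (1−f)/f ≈ 24 × 20 × 3.00000 ≈ 1440.00 mg.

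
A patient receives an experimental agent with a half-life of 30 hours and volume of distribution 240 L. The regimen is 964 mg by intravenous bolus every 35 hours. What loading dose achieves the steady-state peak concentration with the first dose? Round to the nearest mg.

f = (1/2)^(35/30) ≈ 0.445449; accumulation ratio R = 1/(1−f) ≈ 1.80326.
Loading dose to hit Cmax,ss on first dose: D_load = D_maint·R ≈ 964 × 1.80326 ≈ 1738.34 mg.

1738 mg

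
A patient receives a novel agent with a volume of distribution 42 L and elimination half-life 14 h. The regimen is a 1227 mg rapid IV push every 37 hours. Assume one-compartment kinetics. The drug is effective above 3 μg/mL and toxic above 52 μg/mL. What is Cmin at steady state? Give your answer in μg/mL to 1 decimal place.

5.6 μg/mL

Over one 37-h interval, 37/14 ≈ 2.6429 half-lives elapse, leaving f ≈ 0.1601 of each dose.
At steady state, accumulation factor R = 1/(1 − e^(−kτ)) ≈ 1.1906.
Each bolus raises the concentration by D/Vd = 1227/42 ≈ 29.214 μg/mL.
Steady-state peak Cmax,ss = C₀·R ≈ 29.214 × 1.1906 ≈ 34.782 μg/mL.
Steady-state trough Cmin,ss = Cmax,ss·f ≈ 34.782 × 0.1601 ≈ 5.569 μg/mL.
Trough 5.6 μg/mL vs MEC 3 μg/mL: adequate.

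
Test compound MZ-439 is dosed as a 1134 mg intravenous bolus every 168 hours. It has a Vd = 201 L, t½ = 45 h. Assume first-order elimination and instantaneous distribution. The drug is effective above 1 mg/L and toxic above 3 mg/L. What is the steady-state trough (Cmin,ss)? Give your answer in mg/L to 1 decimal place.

0.5 mg/L

Over one 168-h interval, 168/45 ≈ 3.7333 half-lives elapse, leaving f ≈ 0.0752 of each dose.
Each bolus raises the concentration by D/Vd = 1134/201 ≈ 5.642 mg/L.
Steady-state trough Cmin,ss = C₀·f/(1−f) ≈ 5.642 × 0.0752/0.9248 ≈ 0.459 mg/L.
Trough 0.5 mg/L vs MEC 1 mg/L: subtherapeutic.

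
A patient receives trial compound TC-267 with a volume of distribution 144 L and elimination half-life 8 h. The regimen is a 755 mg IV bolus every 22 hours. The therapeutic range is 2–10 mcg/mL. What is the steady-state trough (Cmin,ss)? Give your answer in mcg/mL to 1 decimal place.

0.9 mcg/mL

τ/t½ = 22/8 ≈ 2.75, so fraction remaining f = (1/2)^(22/8) ≈ 0.1487.
Single-dose peak C₀ = D/Vd = 755/144 ≈ 5.243 mcg/mL.
Steady-state trough Cmin,ss = C₀·f/(1−f) ≈ 5.243 × 0.1487/0.8513 ≈ 0.916 mcg/mL.
Trough 0.9 mcg/mL vs MEC 2 mcg/mL: subtherapeutic.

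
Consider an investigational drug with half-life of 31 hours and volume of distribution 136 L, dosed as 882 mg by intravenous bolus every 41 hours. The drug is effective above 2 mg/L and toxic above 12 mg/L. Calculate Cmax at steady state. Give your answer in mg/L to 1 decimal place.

10.8 mg/L

Over one 41-h interval, 41/31 ≈ 1.3226 half-lives elapse, leaving f ≈ 0.3998 of each dose.
At steady state, accumulation factor R = 1/(1 − e^(−kτ)) ≈ 1.6661.
Single-dose peak C₀ = D/Vd = 882/136 ≈ 6.485 mg/L.
Cmax,ss = C₀/(1 − f) ≈ 6.485/0.6002 ≈ 10.805 mg/L.
Peak 10.8 mg/L vs MTC 12 mg/L: below toxic threshold.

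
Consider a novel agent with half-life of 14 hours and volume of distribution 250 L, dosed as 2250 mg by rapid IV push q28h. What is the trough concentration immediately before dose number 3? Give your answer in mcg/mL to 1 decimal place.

2.8 mcg/mL

f = (1/2)^(τ/t½) = (1/2)^(28/14) ≈ 0.2500.
C₀ = D/Vd = 2250/250 ≈ 9.000 mcg/mL.
Before the 3rd dose, 2 doses have been given. Superposition: Cmin = C₀·(f + f²).
≈ 9.000 × (0.2500 + 0.0625) ≈ 9.000 × 0.3125 ≈ 2.812 mcg/mL.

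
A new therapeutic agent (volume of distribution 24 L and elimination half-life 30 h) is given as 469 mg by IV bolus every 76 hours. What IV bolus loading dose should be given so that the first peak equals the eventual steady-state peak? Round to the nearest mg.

f = (1/2)^(76/30) ≈ 0.172739; accumulation ratio R = 1/(1−f) ≈ 1.20881.
Loading dose to hit Cmax,ss on first dose: D_load = D_maint·R ≈ 469 × 1.20881 ≈ 566.93 mg.

567 mg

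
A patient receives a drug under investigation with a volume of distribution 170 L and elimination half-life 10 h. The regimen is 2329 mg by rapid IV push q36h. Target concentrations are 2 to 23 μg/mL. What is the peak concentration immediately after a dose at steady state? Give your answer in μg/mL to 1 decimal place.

τ/t½ = 36/10 ≈ 3.6, so fraction remaining f = (1/2)^(36/10) ≈ 0.0825.
Accumulation ratio R = 1/(1 − f) ≈ 1/0.9175 ≈ 1.0899.
Each bolus raises the concentration by D/Vd = 2329/170 ≈ 13.700 μg/mL.
Steady-state peak Cmax,ss = C₀·R ≈ 13.700 × 1.0899 ≈ 14.932 μg/mL.
Peak 14.9 μg/mL vs MTC 23 μg/mL: below toxic threshold.

14.9 μg/mL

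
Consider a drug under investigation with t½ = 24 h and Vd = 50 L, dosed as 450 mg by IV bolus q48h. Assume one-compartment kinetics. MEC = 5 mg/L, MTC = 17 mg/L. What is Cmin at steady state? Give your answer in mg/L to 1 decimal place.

The dosing interval is 2 half-lives, so f = 2^(−2) = 0.25.
Accumulation ratio R = 1/(1 − f) = 1/0.75 = 4/3.
Single-dose peak C₀ = D/Vd = 450/50 = 9 mg/L.
Steady-state peak Cmax,ss = C₀·R = 9 × 4/3 ≈ 12.000 mg/L.
Steady-state trough Cmin,ss = Cmax,ss·f ≈ 12.000 × 0.25 ≈ 3.000 mg/L.
Trough 3.0 mg/L vs MEC 5 mg/L: subtherapeutic.

3.0 mg/L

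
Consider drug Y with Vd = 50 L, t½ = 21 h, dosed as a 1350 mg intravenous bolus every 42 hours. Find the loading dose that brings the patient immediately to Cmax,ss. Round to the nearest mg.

1800 mg

f = (1/2)^(42/21) ≈ 0.250000; accumulation ratio R = 1/(1−f) ≈ 1.33333.
Loading dose to hit Cmax,ss on first dose: D_load = D_maint·R ≈ 1350 × 1.33333 ≈ 1800.00 mg.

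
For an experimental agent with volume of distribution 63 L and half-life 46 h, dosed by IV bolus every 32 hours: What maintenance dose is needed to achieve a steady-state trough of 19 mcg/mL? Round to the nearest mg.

τ/t½ = 32/46 ≈ 0.69565, so f = (1/2)^(32/46) ≈ 0.617430.
Cmin,ss = (D/Vd)·f/(1−f), so D = Cmin,ss·Vd·(1−f)/f.
D = 19 × 63 × (1−f)/f ≈ 19 × 63 × 0.61962 ≈ 741.69 mg.

742 mg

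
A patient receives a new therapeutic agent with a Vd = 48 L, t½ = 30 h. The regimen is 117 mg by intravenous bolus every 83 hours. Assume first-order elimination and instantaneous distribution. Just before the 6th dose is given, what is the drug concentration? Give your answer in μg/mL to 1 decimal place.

f = (1/2)^(τ/t½) = (1/2)^(83/30) ≈ 0.1469.
C₀ = D/Vd = 117/48 ≈ 2.438 μg/mL.
Before the 6th dose, 5 doses have been given. Superposition: Cmin = C₀·(f + f² + … + f^5).
≈ 2.438 × (0.1469 + 0.0216 + 0.0032 + 0.0005 + 0.0001) ≈ 2.438 × 0.1723 ≈ 0.420 μg/mL.

0.4 μg/mL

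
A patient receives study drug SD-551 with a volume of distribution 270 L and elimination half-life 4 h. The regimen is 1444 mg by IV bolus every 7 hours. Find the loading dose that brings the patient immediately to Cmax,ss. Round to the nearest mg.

2055 mg

f = (1/2)^(7/4) ≈ 0.297302; accumulation ratio R = 1/(1−f) ≈ 1.42309.
Loading dose to hit Cmax,ss on first dose: D_load = D_maint·R ≈ 1444 × 1.42309 ≈ 2054.94 mg.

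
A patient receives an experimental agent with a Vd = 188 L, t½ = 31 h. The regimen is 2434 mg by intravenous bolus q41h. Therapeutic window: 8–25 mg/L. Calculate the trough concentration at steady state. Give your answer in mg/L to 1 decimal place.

τ/t½ = 41/31 ≈ 1.3226, so fraction remaining f = (1/2)^(41/31) ≈ 0.3998.
Accumulation ratio R = 1/(1 − f) ≈ 1/0.6002 ≈ 1.6661.
Single-dose peak C₀ = D/Vd = 2434/188 ≈ 12.947 mg/L.
Cmax,ss = C₀/(1 − f) ≈ 12.947/0.6002 ≈ 21.571 mg/L.
Steady-state trough Cmin,ss = Cmax,ss·f ≈ 21.571 × 0.3998 ≈ 8.624 mg/L.
Trough 8.6 mg/L vs MEC 8 mg/L: adequate.

8.6 mg/L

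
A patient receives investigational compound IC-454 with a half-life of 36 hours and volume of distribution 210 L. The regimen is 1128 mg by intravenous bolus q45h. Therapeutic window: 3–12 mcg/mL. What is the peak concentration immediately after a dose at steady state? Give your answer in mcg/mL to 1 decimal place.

9.3 mcg/mL

Over one 45-h interval, 45/36 ≈ 1.25 half-lives elapse, leaving f ≈ 0.4204 of each dose.
At steady state, accumulation factor R = 1/(1 − e^(−kτ)) ≈ 1.7253.
Each bolus raises the concentration by D/Vd = 1128/210 ≈ 5.371 mcg/mL.
Steady-state peak Cmax,ss = C₀·R ≈ 5.371 × 1.7253 ≈ 9.267 mcg/mL.
Peak 9.3 mcg/mL vs MTC 12 mcg/mL: below toxic threshold.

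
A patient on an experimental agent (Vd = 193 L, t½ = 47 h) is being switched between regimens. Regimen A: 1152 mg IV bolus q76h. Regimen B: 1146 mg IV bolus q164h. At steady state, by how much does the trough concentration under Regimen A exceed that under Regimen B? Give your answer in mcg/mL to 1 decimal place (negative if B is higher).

2.3 mcg/mL

Regimen A: f = (1/2)^(76/47) ≈ 0.3260; Cmin,ss = (1152/193)·f/(1−f) ≈ 2.887 mcg/mL.
Regimen B: f = (1/2)^(164/47) ≈ 0.0890; Cmin,ss = (1146/193)·f/(1−f) ≈ 0.580 mcg/mL.
Difference ≈ 2.887 − 0.580 ≈ 2.307 mcg/mL.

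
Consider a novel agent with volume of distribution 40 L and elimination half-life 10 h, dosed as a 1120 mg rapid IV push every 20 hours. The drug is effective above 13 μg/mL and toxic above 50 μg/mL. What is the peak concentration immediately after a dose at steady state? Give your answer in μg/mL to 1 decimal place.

The dosing interval is 2 half-lives, so f = 2^(−2) = 0.25.
Accumulation ratio R = 1/(1 − f) = 1/0.75 = 4/3.
Single-dose peak C₀ = D/Vd = 1120/40 = 28 μg/mL.
Steady-state peak Cmax,ss = C₀·R = 28 × 4/3 ≈ 37.333 μg/mL.
Peak 37.3 μg/mL vs MTC 50 μg/mL: below toxic threshold.

37.3 μg/mL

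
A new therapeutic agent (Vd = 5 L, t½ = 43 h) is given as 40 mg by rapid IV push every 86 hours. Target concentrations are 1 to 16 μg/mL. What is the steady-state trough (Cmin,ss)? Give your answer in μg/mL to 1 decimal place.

The dosing interval is 2 half-lives, so f = 2^(−2) = 0.25.
Accumulation ratio R = 1/(1 − f) = 1/0.75 = 4/3.
Single-dose peak C₀ = D/Vd = 40/5 = 8 μg/mL.
Steady-state peak Cmax,ss = C₀·R = 8 × 4/3 ≈ 10.667 μg/mL.
Steady-state trough Cmin,ss = Cmax,ss·f ≈ 10.667 × 0.25 ≈ 2.667 μg/mL.
Trough 2.7 μg/mL vs MEC 1 μg/mL: adequate.

2.7 μg/mL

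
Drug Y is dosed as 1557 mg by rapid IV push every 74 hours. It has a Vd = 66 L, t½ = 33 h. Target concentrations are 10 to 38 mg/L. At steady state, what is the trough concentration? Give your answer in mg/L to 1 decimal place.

6.3 mg/L

τ/t½ = 74/33 ≈ 2.2424, so fraction remaining f = (1/2)^(74/33) ≈ 0.2113.
Single-dose peak C₀ = D/Vd = 1557/66 ≈ 23.591 mg/L.
Steady-state trough Cmin,ss = C₀·f/(1−f) ≈ 23.591 × 0.2113/0.7887 ≈ 6.320 mg/L.
Trough 6.3 mg/L vs MEC 10 mg/L: subtherapeutic.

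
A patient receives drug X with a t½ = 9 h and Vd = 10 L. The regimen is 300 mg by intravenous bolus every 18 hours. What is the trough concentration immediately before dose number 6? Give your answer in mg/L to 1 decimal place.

f = (1/2)^(τ/t½) = (1/2)^(18/9) ≈ 0.2500.
C₀ = D/Vd = 300/10 ≈ 30.000 mg/L.
Before the 6th dose, 5 doses have been given. Superposition: Cmin = C₀·(f + f² + … + f^5).
≈ 30.000 × (0.2500 + 0.0625 + 0.0156 + 0.0039 + 0.0010) ≈ 30.000 × 0.3330 ≈ 9.990 mg/L.

10.0 mg/L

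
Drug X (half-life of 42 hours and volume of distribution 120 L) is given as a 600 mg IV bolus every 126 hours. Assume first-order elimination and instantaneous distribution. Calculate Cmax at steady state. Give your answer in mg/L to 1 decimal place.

5.7 mg/L

τ = 126 h = 3 half-lives, so f = (1/2)^3 = 0.125.
Accumulation ratio R = 1/(1 − f) = 1/0.875 = 8/7.
Single-dose peak C₀ = D/Vd = 600/120 = 5 mg/L.
Steady-state peak Cmax,ss = C₀·R = 5 × 8/7 ≈ 5.714 mg/L.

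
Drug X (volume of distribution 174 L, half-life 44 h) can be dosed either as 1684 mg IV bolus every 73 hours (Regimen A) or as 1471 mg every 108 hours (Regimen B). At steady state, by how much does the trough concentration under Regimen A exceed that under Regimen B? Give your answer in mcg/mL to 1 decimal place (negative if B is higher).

Regimen A: f = (1/2)^(73/44) ≈ 0.3166; Cmin,ss = (1684/174)·f/(1−f) ≈ 4.484 mcg/mL.
Regimen B: f = (1/2)^(108/44) ≈ 0.1824; Cmin,ss = (1471/174)·f/(1−f) ≈ 1.886 mcg/mL.
Difference ≈ 4.484 − 1.886 ≈ 2.598 mcg/mL.

2.6 mcg/mL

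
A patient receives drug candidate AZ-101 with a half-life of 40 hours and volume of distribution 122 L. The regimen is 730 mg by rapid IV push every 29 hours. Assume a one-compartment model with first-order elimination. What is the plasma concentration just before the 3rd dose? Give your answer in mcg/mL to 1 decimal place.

5.8 mcg/mL

f = (1/2)^(τ/t½) = (1/2)^(29/40) ≈ 0.6050.
C₀ = D/Vd = 730/122 ≈ 5.984 mcg/mL.
Before the 3rd dose, 2 doses have been given. Superposition: Cmin = C₀·(f + f²).
≈ 5.984 × (0.6050 + 0.3660) ≈ 5.984 × 0.9710 ≈ 5.810 mcg/mL.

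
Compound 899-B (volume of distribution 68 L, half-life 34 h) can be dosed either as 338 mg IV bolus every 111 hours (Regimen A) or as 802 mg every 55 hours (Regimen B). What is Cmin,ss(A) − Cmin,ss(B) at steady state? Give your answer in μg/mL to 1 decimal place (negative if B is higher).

Regimen A: f = (1/2)^(111/34) ≈ 0.1040; Cmin,ss = (338/68)·f/(1−f) ≈ 0.577 μg/mL.
Regimen B: f = (1/2)^(55/34) ≈ 0.3259; Cmin,ss = (802/68)·f/(1−f) ≈ 5.702 μg/mL.
Difference ≈ 0.577 − 5.702 ≈ -5.125 μg/mL.

-5.1 μg/mL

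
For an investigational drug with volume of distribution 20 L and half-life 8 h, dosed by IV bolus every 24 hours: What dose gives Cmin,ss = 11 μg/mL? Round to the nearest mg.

1540 mg

τ/t½ = 24/8 ≈ 3, so f = (1/2)^(24/8) ≈ 0.125000.
Cmin,ss = (D/Vd)·f/(1−f), so D = Cmin,ss·Vd·(1−f)/f.
D = 11 × 20 × (1−f)/f ≈ 11 × 20 × 7.00000 ≈ 1540.00 mg.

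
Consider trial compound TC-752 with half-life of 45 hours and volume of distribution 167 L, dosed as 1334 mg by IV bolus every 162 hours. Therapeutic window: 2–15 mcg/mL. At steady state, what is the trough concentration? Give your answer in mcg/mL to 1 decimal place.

0.7 mcg/mL

τ/t½ = 162/45 ≈ 3.6, so fraction remaining f = (1/2)^(162/45) ≈ 0.0825.
At steady state, accumulation factor R = 1/(1 − e^(−kτ)) ≈ 1.0899.
Each bolus raises the concentration by D/Vd = 1334/167 ≈ 7.988 mcg/mL.
Steady-state peak Cmax,ss = C₀·R ≈ 7.988 × 1.0899 ≈ 8.706 mcg/mL.
One interval later, Cmin,ss = Cmax,ss·e^(−kτ) ≈ 8.706 × 0.0825 ≈ 0.718 mcg/mL.
Trough 0.7 mcg/mL vs MEC 2 mcg/mL: subtherapeutic.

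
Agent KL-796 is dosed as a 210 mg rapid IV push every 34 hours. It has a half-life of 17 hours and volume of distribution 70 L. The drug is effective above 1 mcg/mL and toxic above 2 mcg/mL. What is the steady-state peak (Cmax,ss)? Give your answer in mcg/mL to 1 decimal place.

τ = 34 h = 2 half-lives, so f = (1/2)^2 = 0.25.
At steady state, R = 1/(1 − 0.25) = 4/3.
Single-dose peak C₀ = D/Vd = 210/70 = 3 mcg/mL.
Steady-state peak Cmax,ss = C₀·R = 3 × 4/3 ≈ 4.000 mcg/mL.
Peak 4.0 mcg/mL vs MTC 2 mcg/mL: exceeds toxic threshold.

4.0 mcg/mL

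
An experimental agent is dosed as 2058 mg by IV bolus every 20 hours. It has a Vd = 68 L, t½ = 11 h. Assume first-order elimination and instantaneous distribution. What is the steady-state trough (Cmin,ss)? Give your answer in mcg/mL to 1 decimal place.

12.0 mcg/mL

k = ln2/t½ = ln2/11 ≈ 0.063013 h⁻¹; fraction remaining f = e^(−kτ) = e^(−0.063013×20) ≈ 0.2836.
Single-dose peak C₀ = D/Vd = 2058/68 ≈ 30.265 mcg/mL.
Steady-state trough Cmin,ss = C₀·f/(1−f) ≈ 30.265 × 0.2836/0.7164 ≈ 11.981 mcg/mL.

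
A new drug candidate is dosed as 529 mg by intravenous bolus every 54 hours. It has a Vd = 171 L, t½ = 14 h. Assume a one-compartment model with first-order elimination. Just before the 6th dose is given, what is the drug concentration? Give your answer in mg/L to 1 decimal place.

f = (1/2)^(τ/t½) = (1/2)^(54/14) ≈ 0.0690.
C₀ = D/Vd = 529/171 ≈ 3.094 mg/L.
Before the 6th dose, 5 doses have been given. Superposition: Cmin = C₀·(f + f² + … + f^5).
≈ 3.094 × (0.0690 + 0.0048 + 0.0003 + 0.0000 + 0.0000) ≈ 3.094 × 0.0741 ≈ 0.229 mg/L.

0.2 mg/L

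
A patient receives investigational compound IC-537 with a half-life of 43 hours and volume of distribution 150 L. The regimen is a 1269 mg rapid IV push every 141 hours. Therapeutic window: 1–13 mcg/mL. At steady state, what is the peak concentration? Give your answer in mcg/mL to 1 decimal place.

9.4 mcg/mL

k = ln2/t½ = ln2/43 ≈ 0.016120 h⁻¹; fraction remaining f = e^(−kτ) = e^(−0.016120×141) ≈ 0.1030.
Accumulation ratio R = 1/(1 − f) ≈ 1/0.8970 ≈ 1.1148.
Single-dose peak C₀ = D/Vd = 1269/150 ≈ 8.460 mcg/mL.
Cmax,ss = C₀/(1 − f) ≈ 8.460/0.8970 ≈ 9.431 mcg/mL.
Peak 9.4 mcg/mL vs MTC 13 mcg/mL: below toxic threshold.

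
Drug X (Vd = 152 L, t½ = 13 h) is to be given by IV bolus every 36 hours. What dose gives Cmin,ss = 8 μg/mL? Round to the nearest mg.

7074 mg

τ/t½ = 36/13 ≈ 2.7692, so f = (1/2)^(36/13) ≈ 0.146683.
Cmin,ss = (D/Vd)·f/(1−f), so D = Cmin,ss·Vd·(1−f)/f.
D = 8 × 152 × (1−f)/f ≈ 8 × 152 × 5.81742 ≈ 7073.98 mg.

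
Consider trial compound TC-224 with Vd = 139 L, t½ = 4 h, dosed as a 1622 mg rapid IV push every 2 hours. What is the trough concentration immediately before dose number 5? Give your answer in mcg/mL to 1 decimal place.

f = (1/2)^(τ/t½) = (1/2)^(2/4) ≈ 0.7071.
C₀ = D/Vd = 1622/139 ≈ 11.669 mcg/mL.
Before the 5th dose, 4 doses have been given. Superposition: Cmin = C₀·(f + f² + … + f^4).
≈ 11.669 × (0.7071 + 0.5000 + 0.3535 + 0.2500) ≈ 11.669 × 1.8106 ≈ 21.128 mcg/mL.

21.1 mcg/mL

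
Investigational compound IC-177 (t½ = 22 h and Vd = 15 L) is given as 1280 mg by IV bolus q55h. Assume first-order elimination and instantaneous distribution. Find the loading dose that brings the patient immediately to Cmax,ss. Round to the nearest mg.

1555 mg

f = (1/2)^(55/22) ≈ 0.176777; accumulation ratio R = 1/(1−f) ≈ 1.21474.
Loading dose to hit Cmax,ss on first dose: D_load = D_maint·R ≈ 1280 × 1.21474 ≈ 1554.87 mg.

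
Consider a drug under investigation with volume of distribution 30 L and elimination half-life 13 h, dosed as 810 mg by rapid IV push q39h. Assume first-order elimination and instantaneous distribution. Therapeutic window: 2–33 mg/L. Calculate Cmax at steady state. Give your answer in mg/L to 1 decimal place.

30.9 mg/L

The dosing interval is 3 half-lives, so f = 2^(−3) = 0.125.
Accumulation ratio R = 1/(1 − f) = 1/0.875 = 8/7.
Single-dose peak C₀ = D/Vd = 810/30 = 27 mg/L.
Steady-state peak Cmax,ss = C₀·R = 27 × 8/7 ≈ 30.857 mg/L.
Peak 30.9 mg/L vs MTC 33 mg/L: below toxic threshold.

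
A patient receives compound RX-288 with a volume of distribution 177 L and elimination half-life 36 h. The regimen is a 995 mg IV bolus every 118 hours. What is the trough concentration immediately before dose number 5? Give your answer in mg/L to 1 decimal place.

f = (1/2)^(τ/t½) = (1/2)^(118/36) ≈ 0.1031.
C₀ = D/Vd = 995/177 ≈ 5.621 mg/L.
Before the 5th dose, 4 doses have been given. Superposition: Cmin = C₀·(f + f² + … + f^4).
≈ 5.621 × (0.1031 + 0.0106 + 0.0011 + 0.0001) ≈ 5.621 × 0.1149 ≈ 0.646 mg/L.

0.6 mg/L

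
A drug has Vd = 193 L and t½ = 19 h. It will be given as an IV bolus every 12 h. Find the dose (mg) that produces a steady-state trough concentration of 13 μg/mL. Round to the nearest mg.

1378 mg

τ/t½ = 12/19 ≈ 0.63158, so f = (1/2)^(12/19) ≈ 0.645470.
Cmin,ss = (D/Vd)·f/(1−f), so D = Cmin,ss·Vd·(1−f)/f.
D = 13 × 193 × (1−f)/f ≈ 13 × 193 × 0.54926 ≈ 1378.09 mg.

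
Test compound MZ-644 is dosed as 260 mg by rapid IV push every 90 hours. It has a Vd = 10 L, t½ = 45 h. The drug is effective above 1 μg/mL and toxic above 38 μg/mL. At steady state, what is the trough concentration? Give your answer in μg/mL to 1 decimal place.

τ = 90 h = 2 half-lives, so f = (1/2)^2 = 0.25.
At steady state, R = 1/(1 − 0.25) = 4/3.
Single-dose peak C₀ = D/Vd = 260/10 = 26 μg/mL.
Steady-state peak Cmax,ss = C₀·R = 26 × 4/3 ≈ 34.667 μg/mL.
Steady-state trough Cmin,ss = Cmax,ss·f ≈ 34.667 × 0.25 ≈ 8.667 μg/mL.
Trough 8.7 μg/mL vs MEC 1 μg/mL: adequate.

8.7 μg/mL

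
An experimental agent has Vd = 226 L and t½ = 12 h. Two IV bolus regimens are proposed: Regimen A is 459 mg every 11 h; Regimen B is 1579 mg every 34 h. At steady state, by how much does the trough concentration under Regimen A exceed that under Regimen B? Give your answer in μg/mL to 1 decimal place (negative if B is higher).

Regimen A: f = (1/2)^(11/12) ≈ 0.5297; Cmin,ss = (459/226)·f/(1−f) ≈ 2.287 μg/mL.
Regimen B: f = (1/2)^(34/12) ≈ 0.1403; Cmin,ss = (1579/226)·f/(1−f) ≈ 1.140 μg/mL.
Difference ≈ 2.287 − 1.140 ≈ 1.147 μg/mL.

1.1 μg/mL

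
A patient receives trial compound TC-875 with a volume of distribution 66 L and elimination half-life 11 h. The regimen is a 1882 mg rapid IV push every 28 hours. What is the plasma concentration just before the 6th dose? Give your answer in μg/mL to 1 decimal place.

f = (1/2)^(τ/t½) = (1/2)^(28/11) ≈ 0.1713.
C₀ = D/Vd = 1882/66 ≈ 28.515 μg/mL.
Before the 6th dose, 5 doses have been given. Superposition: Cmin = C₀·(f + f² + … + f^5).
≈ 28.515 × (0.1713 + 0.0293 + 0.0050 + 0.0009 + 0.0001) ≈ 28.515 × 0.2066 ≈ 5.891 μg/mL.

5.9 μg/mL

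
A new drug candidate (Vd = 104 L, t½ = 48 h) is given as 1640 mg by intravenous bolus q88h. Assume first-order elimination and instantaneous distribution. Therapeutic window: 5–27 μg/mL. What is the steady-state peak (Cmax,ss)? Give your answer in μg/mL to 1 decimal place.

21.9 μg/mL

τ/t½ = 88/48 ≈ 1.8333, so fraction remaining f = (1/2)^(88/48) ≈ 0.2806.
At steady state, accumulation factor R = 1/(1 − e^(−kτ)) ≈ 1.3900.
Each bolus raises the concentration by D/Vd = 1640/104 ≈ 15.769 μg/mL.
Steady-state peak Cmax,ss = C₀·R ≈ 15.769 × 1.3900 ≈ 21.919 μg/mL.
Peak 21.9 μg/mL vs MTC 27 μg/mL: below toxic threshold.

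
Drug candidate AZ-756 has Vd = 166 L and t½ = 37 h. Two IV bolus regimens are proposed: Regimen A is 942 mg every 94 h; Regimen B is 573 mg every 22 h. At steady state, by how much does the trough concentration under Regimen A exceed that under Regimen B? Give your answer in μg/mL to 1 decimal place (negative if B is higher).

-5.6 μg/mL

Regimen A: f = (1/2)^(94/37) ≈ 0.1719; Cmin,ss = (942/166)·f/(1−f) ≈ 1.178 μg/mL.
Regimen B: f = (1/2)^(22/37) ≈ 0.6622; Cmin,ss = (573/166)·f/(1−f) ≈ 6.767 μg/mL.
Difference ≈ 1.178 − 6.767 ≈ -5.589 μg/mL.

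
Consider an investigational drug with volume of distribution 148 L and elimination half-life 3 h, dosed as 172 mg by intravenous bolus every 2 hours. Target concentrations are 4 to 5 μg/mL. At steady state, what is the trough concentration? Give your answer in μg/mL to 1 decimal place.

k = ln2/t½ = ln2/3 ≈ 0.231049 h⁻¹; fraction remaining f = e^(−kτ) = e^(−0.231049×2) ≈ 0.6300.
Accumulation ratio R = 1/(1 − f) ≈ 1/0.3700 ≈ 2.7027.
Single-dose peak C₀ = D/Vd = 172/148 ≈ 1.162 μg/mL.
Cmax,ss = C₀/(1 − f) ≈ 1.162/0.3700 ≈ 3.141 μg/mL.
One interval later, Cmin,ss = Cmax,ss·e^(−kτ) ≈ 3.141 × 0.6300 ≈ 1.979 μg/mL.
Trough 2.0 μg/mL vs MEC 4 μg/mL: subtherapeutic.

2.0 μg/mL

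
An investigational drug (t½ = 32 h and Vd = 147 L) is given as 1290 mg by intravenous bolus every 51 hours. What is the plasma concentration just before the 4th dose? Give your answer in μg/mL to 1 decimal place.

f = (1/2)^(τ/t½) = (1/2)^(51/32) ≈ 0.3313.
C₀ = D/Vd = 1290/147 ≈ 8.776 μg/mL.
Before the 4th dose, 3 doses have been given. Superposition: Cmin = C₀·(f + f² + … + f^3).
≈ 8.776 × (0.3313 + 0.1098 + 0.0364) ≈ 8.776 × 0.4775 ≈ 4.191 μg/mL.

4.2 μg/mL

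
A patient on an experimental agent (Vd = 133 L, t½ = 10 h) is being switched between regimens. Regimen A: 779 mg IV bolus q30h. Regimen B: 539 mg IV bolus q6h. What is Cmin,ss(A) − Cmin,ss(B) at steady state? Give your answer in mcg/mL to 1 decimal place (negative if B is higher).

Regimen A: f = (1/2)^(30/10) ≈ 0.1250; Cmin,ss = (779/133)·f/(1−f) ≈ 0.837 mcg/mL.
Regimen B: f = (1/2)^(6/10) ≈ 0.6598; Cmin,ss = (539/133)·f/(1−f) ≈ 7.860 mcg/mL.
Difference ≈ 0.837 − 7.860 ≈ -7.023 mcg/mL.

-7.0 mcg/mL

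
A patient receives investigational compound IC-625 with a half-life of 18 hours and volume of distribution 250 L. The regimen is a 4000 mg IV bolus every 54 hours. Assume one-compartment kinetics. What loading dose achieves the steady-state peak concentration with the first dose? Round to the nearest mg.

f = (1/2)^(54/18) ≈ 0.125000; accumulation ratio R = 1/(1−f) ≈ 1.14286.
Loading dose to hit Cmax,ss on first dose: D_load = D_maint·R ≈ 4000 × 1.14286 ≈ 4571.44 mg.

4571 mg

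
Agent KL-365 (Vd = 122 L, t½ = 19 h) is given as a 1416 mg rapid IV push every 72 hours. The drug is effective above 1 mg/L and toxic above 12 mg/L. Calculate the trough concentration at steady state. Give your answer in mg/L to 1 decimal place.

Over one 72-h interval, 72/19 ≈ 3.7895 half-lives elapse, leaving f ≈ 0.0723 of each dose.
At steady state, accumulation factor R = 1/(1 − e^(−kτ)) ≈ 1.0779.
Each bolus raises the concentration by D/Vd = 1416/122 ≈ 11.607 mg/L.
Cmax,ss = C₀/(1 − f) ≈ 11.607/0.9277 ≈ 12.512 mg/L.
Steady-state trough Cmin,ss = Cmax,ss·f ≈ 12.512 × 0.0723 ≈ 0.905 mg/L.
Trough 0.9 mg/L vs MEC 1 mg/L: subtherapeutic.

0.9 mg/L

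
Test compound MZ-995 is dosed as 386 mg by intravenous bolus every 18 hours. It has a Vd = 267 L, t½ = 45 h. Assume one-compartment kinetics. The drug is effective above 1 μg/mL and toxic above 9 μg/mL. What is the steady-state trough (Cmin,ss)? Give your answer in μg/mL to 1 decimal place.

4.5 μg/mL

τ/t½ = 18/45 ≈ 0.4, so fraction remaining f = (1/2)^(18/45) ≈ 0.7579.
At steady state, accumulation factor R = 1/(1 − e^(−kτ)) ≈ 4.1305.
Single-dose peak C₀ = D/Vd = 386/267 ≈ 1.446 μg/mL.
Steady-state peak Cmax,ss = C₀·R ≈ 1.446 × 4.1305 ≈ 5.973 μg/mL.
One interval later, Cmin,ss = Cmax,ss·e^(−kτ) ≈ 5.973 × 0.7579 ≈ 4.527 μg/mL.
Trough 4.5 μg/mL vs MEC 1 μg/mL: adequate.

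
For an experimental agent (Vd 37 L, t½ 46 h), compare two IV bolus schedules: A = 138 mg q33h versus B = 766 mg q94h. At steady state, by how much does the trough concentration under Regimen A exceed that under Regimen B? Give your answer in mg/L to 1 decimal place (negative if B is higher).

Regimen A: f = (1/2)^(33/46) ≈ 0.6082; Cmin,ss = (138/37)·f/(1−f) ≈ 5.790 mg/L.
Regimen B: f = (1/2)^(94/46) ≈ 0.2426; Cmin,ss = (766/37)·f/(1−f) ≈ 6.631 mg/L.
Difference ≈ 5.790 − 6.631 ≈ -0.841 mg/L.

-0.8 mg/L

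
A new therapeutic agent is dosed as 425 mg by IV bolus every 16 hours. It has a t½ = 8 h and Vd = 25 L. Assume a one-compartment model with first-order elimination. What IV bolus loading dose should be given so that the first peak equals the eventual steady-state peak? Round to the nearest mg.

f = (1/2)^(16/8) ≈ 0.250000; accumulation ratio R = 1/(1−f) ≈ 1.33333.
Loading dose to hit Cmax,ss on first dose: D_load = D_maint·R ≈ 425 × 1.33333 ≈ 566.67 mg.

567 mg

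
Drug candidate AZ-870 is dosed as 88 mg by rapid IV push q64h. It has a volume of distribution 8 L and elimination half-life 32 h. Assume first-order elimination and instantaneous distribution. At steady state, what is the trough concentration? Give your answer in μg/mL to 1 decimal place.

The dosing interval is 2 half-lives, so f = 2^(−2) = 0.25.
Accumulation ratio R = 1/(1 − f) = 1/0.75 = 4/3.
Single-dose peak C₀ = D/Vd = 88/8 = 11 μg/mL.
Steady-state peak Cmax,ss = C₀·R = 11 × 4/3 ≈ 14.667 μg/mL.
Steady-state trough Cmin,ss = Cmax,ss·f ≈ 14.667 × 0.25 ≈ 3.667 μg/mL.

3.7 μg/mL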